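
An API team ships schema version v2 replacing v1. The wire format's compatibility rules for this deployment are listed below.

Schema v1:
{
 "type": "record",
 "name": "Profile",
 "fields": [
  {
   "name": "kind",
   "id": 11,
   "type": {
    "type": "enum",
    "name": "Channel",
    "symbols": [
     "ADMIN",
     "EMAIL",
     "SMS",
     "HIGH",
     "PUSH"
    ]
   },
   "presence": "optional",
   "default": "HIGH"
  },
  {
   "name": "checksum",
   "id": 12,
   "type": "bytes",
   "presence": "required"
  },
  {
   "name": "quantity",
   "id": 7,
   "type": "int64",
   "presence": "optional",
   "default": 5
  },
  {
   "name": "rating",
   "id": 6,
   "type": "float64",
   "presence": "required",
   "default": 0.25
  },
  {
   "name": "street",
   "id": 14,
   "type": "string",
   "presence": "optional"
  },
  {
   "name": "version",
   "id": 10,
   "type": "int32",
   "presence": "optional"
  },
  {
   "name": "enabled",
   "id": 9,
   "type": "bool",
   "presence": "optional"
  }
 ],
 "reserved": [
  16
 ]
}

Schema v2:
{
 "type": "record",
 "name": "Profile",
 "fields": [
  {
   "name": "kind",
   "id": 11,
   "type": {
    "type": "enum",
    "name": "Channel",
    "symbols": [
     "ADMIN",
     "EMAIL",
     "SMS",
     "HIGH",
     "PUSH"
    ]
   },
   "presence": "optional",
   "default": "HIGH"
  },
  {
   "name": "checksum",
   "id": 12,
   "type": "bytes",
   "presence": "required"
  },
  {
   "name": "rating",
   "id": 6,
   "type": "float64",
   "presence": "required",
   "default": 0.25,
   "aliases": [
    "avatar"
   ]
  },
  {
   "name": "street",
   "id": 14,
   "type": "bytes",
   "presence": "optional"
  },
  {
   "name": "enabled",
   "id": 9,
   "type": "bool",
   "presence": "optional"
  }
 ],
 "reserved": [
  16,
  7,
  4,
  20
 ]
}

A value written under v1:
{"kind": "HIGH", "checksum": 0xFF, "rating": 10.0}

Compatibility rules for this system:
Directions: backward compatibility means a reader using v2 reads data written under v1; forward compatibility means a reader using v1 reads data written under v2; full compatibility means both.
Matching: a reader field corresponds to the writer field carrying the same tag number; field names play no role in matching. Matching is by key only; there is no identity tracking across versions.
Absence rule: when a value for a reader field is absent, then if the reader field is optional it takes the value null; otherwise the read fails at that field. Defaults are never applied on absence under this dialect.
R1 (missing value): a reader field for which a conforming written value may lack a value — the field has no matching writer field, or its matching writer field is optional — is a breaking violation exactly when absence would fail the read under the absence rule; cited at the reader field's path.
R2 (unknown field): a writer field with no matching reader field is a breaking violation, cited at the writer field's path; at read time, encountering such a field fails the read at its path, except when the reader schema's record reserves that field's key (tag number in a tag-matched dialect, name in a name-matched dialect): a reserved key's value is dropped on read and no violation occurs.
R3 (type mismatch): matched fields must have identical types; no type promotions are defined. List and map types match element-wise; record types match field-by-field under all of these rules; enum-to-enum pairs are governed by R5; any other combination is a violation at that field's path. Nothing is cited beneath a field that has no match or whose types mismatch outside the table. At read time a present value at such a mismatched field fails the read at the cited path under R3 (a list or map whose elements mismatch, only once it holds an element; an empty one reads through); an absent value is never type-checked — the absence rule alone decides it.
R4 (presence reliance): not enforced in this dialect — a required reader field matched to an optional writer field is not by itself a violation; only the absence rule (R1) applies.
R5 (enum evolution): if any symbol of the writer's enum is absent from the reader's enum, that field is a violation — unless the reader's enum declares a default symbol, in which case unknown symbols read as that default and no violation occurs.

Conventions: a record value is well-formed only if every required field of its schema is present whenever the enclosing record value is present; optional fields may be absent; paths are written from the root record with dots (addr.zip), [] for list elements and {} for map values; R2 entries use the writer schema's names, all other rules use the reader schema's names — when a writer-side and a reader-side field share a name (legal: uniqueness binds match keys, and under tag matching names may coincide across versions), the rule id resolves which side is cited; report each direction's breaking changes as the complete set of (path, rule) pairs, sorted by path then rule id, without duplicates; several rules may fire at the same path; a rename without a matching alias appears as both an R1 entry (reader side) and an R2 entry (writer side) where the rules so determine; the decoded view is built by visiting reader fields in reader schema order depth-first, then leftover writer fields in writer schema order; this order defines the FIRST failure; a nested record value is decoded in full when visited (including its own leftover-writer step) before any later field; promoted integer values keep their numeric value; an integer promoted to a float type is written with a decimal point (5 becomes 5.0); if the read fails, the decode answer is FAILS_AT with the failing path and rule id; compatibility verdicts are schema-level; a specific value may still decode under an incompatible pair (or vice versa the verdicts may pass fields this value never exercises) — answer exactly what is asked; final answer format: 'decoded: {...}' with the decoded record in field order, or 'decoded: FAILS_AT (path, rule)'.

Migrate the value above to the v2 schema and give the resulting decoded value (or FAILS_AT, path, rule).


each type pair in Profile: writer, then reader
decode (reader v2):
  kind := "HIGH"
  checksum := 0xFF
  rating := 10.0
  street := null (absent, optional -> null)
  enabled := null (absent, optional -> null)
  => decoded: {"kind": "HIGH", "checksum": 0xFF, "rating": 10.0, "street": null, "enabled": null}
the rest of the Profile diff is inert for this question:
  field street in record Profile: type string changed to bytes -> matters for Profile compatibility verdicts, not for this value's decode

decoded: {"kind": "HIGH", "checksum": 0xFF, "rating": 10.0, "street": null, "enabled": null}


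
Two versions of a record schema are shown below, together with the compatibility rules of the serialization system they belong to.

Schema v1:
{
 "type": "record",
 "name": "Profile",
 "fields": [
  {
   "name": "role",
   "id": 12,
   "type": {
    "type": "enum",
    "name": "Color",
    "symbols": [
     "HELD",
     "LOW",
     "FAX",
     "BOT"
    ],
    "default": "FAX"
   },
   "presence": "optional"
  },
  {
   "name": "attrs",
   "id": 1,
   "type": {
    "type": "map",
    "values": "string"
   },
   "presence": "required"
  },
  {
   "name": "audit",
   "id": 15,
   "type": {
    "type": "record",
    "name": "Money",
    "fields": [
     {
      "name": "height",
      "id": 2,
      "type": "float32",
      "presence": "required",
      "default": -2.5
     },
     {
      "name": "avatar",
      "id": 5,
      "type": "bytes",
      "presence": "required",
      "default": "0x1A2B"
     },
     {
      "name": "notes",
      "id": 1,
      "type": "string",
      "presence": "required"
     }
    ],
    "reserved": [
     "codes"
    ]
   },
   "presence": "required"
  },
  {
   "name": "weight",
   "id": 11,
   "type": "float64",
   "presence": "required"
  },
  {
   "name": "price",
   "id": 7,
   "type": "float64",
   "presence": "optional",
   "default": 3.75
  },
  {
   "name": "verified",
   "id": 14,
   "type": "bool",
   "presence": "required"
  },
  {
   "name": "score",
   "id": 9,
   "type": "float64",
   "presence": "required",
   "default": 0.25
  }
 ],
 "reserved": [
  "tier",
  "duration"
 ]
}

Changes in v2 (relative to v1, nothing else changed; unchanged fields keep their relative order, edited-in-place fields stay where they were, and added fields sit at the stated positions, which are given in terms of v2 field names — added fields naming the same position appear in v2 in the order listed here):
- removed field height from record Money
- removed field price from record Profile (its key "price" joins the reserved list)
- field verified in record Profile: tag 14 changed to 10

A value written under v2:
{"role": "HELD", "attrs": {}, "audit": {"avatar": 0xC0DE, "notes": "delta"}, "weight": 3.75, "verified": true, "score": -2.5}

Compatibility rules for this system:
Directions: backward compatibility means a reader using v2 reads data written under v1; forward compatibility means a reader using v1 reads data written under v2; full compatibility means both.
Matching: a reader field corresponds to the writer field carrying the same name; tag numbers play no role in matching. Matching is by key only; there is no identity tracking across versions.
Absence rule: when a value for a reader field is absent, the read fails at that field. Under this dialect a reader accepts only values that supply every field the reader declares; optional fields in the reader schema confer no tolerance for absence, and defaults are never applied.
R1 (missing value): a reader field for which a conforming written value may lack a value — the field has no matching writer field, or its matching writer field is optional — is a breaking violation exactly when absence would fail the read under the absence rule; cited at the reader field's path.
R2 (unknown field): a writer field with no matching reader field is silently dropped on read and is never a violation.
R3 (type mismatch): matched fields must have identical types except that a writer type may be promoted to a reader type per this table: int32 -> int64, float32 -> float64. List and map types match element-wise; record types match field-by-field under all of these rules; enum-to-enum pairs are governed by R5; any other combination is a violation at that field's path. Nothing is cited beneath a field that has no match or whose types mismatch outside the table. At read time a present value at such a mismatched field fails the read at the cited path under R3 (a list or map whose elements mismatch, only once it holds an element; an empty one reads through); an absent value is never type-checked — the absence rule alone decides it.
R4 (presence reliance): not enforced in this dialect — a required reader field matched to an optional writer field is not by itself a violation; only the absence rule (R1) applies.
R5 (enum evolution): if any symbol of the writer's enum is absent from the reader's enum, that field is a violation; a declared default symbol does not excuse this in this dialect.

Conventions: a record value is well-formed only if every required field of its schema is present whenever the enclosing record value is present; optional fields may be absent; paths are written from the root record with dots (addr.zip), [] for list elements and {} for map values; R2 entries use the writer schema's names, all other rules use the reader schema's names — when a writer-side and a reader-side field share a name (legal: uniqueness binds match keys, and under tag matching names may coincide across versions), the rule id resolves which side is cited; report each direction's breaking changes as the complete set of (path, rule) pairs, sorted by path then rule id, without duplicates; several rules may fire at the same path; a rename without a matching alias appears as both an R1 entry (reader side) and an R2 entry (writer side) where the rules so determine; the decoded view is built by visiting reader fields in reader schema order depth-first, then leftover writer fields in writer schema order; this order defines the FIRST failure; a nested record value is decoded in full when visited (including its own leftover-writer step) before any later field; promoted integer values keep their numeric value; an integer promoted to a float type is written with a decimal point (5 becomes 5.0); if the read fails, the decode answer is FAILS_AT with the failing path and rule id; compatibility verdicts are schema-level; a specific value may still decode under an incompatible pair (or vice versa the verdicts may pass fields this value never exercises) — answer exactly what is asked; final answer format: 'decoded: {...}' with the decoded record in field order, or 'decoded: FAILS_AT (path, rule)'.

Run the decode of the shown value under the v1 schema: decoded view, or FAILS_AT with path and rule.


arrows below run writer -> reader for Profile
decoding the Profile value with the v1 reader:
  role := "HELD"
  attrs := {}
  read fails at audit.height under R1 (no fill)
  => FAILS_AT (audit.height, R1)
remaining Profile differences; none change what is asked:
  removed field price from record Profile (its key "price" joins the reserved list) -> shifts the Profile verdicts, not this decode
  field verified in record Profile: tag 14 changed to 10 -> triggers nothing under the printed rules; the Profile answer is the same either way

decoded: FAILS_AT (audit.height, R1)


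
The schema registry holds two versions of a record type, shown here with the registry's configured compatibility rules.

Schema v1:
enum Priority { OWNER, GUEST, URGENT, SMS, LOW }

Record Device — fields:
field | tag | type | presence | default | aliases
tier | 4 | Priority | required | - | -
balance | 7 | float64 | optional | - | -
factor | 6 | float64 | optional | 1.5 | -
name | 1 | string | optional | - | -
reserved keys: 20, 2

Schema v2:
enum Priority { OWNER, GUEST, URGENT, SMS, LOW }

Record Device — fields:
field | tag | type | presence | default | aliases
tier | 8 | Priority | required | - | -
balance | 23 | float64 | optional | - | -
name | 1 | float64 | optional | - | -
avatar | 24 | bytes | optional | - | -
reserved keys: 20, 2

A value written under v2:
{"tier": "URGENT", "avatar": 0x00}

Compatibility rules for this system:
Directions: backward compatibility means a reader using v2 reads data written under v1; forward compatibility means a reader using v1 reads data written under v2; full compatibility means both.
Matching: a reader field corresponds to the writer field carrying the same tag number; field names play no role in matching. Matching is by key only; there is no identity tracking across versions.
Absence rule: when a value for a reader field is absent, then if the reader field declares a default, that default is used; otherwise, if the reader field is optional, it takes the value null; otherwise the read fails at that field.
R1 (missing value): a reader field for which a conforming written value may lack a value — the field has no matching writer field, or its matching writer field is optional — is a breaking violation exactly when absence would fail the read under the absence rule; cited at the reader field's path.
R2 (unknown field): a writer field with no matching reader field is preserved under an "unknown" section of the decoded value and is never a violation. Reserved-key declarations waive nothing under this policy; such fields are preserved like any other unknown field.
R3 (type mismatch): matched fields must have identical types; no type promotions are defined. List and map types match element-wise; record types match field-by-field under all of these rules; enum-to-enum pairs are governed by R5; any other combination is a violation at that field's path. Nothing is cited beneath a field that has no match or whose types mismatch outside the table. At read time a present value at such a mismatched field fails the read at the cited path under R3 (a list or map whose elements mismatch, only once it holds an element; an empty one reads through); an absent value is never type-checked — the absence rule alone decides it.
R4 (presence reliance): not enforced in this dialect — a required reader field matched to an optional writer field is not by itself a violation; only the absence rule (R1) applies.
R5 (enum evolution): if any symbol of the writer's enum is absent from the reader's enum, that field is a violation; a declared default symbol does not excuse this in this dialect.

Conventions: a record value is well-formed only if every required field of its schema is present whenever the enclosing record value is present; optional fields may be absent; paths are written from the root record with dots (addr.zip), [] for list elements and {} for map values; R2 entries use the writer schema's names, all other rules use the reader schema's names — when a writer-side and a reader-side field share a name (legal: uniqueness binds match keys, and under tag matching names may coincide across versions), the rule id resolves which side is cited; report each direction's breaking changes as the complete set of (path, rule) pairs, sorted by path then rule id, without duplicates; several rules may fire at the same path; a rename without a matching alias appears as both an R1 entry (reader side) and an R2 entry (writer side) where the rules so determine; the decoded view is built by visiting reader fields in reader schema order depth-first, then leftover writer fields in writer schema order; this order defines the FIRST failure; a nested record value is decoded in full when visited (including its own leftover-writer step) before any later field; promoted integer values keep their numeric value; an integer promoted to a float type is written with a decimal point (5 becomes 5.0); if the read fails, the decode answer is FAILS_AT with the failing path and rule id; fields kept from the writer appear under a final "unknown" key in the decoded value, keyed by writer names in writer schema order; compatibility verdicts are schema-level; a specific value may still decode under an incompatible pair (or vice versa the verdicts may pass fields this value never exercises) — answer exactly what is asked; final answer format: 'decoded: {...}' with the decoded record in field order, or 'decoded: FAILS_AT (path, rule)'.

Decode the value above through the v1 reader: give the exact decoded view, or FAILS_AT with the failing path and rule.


in Device below, arrows point writer -> reader
decoding the Device value with the v1 reader:
  read fails at tier under R1 (no fill)
  => FAILS_AT (tier, R1)
remaining Device differences; none change what is asked:
  field name in record Device: type string changed to float64 -> schema-level compatibility only; this Device value's decode is unchanged
  field balance in record Device: tag 7 changed to 23 -> triggers nothing under the printed rules; the Device answer is the same either way
  removed field factor from record Device -> triggers nothing under the printed rules; the Device answer is the same either way
  added field avatar to record Device: optional bytes, tag 24 (in v2 it sits last) -> triggers nothing under the printed rules; the Device answer is the same either way

decoded: FAILS_AT (tier, R1)


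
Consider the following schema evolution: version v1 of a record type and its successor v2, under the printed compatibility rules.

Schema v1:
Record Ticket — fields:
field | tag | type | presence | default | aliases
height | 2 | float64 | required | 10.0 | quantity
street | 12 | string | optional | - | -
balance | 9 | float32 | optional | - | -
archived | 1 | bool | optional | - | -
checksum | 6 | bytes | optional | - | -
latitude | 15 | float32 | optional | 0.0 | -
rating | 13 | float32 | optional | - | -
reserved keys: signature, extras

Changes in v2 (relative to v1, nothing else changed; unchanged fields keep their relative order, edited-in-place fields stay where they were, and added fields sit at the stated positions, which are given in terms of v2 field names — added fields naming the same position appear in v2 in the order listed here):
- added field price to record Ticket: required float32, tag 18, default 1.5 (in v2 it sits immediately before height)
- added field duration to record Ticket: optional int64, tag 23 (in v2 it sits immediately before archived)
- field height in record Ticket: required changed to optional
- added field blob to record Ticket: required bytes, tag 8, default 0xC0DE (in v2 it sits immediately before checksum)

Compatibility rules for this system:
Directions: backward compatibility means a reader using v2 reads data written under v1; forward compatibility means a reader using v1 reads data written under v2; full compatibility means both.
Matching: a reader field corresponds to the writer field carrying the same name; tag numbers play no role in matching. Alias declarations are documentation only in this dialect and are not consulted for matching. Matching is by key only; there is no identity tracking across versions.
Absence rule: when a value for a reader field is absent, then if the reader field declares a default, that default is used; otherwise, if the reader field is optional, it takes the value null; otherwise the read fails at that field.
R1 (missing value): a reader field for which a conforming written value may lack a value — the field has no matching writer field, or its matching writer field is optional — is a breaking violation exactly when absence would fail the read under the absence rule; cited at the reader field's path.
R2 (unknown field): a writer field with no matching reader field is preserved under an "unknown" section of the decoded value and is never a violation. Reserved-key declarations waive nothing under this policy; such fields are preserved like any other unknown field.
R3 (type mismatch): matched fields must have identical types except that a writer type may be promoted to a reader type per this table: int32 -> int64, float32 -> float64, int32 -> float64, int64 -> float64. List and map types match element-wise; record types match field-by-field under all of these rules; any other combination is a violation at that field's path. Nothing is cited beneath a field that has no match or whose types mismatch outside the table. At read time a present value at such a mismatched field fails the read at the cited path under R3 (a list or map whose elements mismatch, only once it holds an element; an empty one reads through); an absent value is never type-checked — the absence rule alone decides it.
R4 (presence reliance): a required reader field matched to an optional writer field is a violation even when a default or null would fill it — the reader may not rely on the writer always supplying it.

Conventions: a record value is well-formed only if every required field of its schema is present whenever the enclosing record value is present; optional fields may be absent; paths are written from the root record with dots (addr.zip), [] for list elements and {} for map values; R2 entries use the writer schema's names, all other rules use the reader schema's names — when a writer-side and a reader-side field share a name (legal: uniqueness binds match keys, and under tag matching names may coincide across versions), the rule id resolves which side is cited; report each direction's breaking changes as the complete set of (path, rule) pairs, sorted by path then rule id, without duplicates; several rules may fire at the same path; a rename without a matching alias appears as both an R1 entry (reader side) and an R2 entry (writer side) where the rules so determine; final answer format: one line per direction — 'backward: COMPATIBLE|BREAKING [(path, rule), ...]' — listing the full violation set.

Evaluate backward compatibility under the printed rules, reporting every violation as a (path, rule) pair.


backward: COMPATIBLE []

the writer's type comes first in each Ticket pair
backward on Ticket — v2 reading data written by v1:
  price: no writer match
  height: float64 -> float64, writer required; from height
  street: string -> string, writer optional; from street
  balance: float32 -> float32, writer optional; from balance
  duration: no writer match
  archived: bool -> bool, writer optional; from archived
  blob: no writer match
  checksum: bytes -> bytes, writer optional; from checksum
  latitude: float32 -> float32, writer optional; from latitude
  rating: float32 -> float32, writer optional; from rating
  => no violations; backward on Ticket: COMPATIBLE
checking off the Ticket differences that do not matter here:
  added field blob to record Ticket: required bytes, tag 8, default 0xC0DE (in v2 it sits immediately before checksum) -> triggers nothing under Ticket's printed rules — same verdict
  added field duration to record Ticket: optional int64, tag 23 (in v2 it sits immediately before archived) -> triggers nothing under Ticket's printed rules — same verdict
  field height in record Ticket: required changed to optional -> matters only for Ticket's forward compatibility — outside the asked direction
  added field price to record Ticket: required float32, tag 18, default 1.5 (in v2 it sits immediately before height) -> triggers nothing under Ticket's printed rules — same verdict


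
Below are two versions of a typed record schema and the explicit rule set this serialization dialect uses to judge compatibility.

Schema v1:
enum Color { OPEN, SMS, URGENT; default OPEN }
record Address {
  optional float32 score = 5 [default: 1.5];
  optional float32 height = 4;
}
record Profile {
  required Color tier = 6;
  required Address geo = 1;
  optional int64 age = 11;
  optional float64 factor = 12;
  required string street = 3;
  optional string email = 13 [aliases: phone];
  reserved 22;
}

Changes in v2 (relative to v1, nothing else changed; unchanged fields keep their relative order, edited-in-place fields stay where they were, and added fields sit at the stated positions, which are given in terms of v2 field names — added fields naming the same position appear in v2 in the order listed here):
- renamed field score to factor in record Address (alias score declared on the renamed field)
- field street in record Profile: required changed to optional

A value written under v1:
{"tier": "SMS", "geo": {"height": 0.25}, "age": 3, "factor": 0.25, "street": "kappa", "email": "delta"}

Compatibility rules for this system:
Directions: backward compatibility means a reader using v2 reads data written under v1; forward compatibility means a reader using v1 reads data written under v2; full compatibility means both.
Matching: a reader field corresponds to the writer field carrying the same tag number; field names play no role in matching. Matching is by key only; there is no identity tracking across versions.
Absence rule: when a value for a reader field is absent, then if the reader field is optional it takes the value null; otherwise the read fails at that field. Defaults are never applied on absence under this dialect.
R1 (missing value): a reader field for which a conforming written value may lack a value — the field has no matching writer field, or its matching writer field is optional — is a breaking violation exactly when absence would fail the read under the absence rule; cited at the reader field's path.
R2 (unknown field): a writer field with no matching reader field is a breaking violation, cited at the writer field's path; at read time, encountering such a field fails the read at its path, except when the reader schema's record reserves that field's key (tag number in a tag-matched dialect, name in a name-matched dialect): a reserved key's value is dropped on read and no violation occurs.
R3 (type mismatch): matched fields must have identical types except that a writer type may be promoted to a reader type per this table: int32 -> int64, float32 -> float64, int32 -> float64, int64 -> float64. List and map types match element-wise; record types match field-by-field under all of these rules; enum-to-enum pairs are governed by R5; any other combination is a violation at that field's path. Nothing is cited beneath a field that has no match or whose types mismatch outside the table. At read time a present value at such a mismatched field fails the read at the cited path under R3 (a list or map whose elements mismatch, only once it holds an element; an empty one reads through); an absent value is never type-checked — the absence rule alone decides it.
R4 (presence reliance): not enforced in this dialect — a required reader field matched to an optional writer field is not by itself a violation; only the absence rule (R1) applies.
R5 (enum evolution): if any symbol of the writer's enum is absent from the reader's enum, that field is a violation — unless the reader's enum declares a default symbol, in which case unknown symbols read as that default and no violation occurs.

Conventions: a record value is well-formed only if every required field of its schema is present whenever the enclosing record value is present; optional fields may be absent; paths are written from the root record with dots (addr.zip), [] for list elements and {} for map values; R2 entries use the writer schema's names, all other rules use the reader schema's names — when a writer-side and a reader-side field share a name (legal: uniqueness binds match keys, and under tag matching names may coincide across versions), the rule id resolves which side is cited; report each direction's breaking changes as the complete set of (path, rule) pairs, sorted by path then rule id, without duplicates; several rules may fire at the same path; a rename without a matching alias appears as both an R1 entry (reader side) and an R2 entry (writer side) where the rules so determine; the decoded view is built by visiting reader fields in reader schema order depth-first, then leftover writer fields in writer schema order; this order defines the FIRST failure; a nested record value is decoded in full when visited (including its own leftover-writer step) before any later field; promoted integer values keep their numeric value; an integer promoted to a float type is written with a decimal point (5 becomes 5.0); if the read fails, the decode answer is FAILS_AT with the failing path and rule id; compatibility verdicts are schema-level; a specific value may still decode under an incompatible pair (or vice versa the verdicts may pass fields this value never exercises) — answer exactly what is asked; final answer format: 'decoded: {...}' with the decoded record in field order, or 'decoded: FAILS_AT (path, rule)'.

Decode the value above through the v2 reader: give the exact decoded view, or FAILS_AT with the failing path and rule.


decoded: {"tier": "SMS", "geo": {"factor": null, "height": 0.25}, "age": 3, "factor": 0.25, "street": "kappa", "email": "delta"}

each type pair in Profile: writer, then reader
decode (reader v2):
  tier := "SMS"
  geo.factor := null (absent, optional -> null)
  geo.height := 0.25
  age := 3
  factor := 0.25
  street := "kappa"
  email := "delta"
  => decoded: {"tier": "SMS", "geo": {"factor": null, "height": 0.25}, "age": 3, "factor": 0.25, "street": "kappa", "email": "delta"}
the other Profile changes do not affect what is asked:
  field street in record Profile: required changed to optional -> shifts the Profile verdicts, not this decode


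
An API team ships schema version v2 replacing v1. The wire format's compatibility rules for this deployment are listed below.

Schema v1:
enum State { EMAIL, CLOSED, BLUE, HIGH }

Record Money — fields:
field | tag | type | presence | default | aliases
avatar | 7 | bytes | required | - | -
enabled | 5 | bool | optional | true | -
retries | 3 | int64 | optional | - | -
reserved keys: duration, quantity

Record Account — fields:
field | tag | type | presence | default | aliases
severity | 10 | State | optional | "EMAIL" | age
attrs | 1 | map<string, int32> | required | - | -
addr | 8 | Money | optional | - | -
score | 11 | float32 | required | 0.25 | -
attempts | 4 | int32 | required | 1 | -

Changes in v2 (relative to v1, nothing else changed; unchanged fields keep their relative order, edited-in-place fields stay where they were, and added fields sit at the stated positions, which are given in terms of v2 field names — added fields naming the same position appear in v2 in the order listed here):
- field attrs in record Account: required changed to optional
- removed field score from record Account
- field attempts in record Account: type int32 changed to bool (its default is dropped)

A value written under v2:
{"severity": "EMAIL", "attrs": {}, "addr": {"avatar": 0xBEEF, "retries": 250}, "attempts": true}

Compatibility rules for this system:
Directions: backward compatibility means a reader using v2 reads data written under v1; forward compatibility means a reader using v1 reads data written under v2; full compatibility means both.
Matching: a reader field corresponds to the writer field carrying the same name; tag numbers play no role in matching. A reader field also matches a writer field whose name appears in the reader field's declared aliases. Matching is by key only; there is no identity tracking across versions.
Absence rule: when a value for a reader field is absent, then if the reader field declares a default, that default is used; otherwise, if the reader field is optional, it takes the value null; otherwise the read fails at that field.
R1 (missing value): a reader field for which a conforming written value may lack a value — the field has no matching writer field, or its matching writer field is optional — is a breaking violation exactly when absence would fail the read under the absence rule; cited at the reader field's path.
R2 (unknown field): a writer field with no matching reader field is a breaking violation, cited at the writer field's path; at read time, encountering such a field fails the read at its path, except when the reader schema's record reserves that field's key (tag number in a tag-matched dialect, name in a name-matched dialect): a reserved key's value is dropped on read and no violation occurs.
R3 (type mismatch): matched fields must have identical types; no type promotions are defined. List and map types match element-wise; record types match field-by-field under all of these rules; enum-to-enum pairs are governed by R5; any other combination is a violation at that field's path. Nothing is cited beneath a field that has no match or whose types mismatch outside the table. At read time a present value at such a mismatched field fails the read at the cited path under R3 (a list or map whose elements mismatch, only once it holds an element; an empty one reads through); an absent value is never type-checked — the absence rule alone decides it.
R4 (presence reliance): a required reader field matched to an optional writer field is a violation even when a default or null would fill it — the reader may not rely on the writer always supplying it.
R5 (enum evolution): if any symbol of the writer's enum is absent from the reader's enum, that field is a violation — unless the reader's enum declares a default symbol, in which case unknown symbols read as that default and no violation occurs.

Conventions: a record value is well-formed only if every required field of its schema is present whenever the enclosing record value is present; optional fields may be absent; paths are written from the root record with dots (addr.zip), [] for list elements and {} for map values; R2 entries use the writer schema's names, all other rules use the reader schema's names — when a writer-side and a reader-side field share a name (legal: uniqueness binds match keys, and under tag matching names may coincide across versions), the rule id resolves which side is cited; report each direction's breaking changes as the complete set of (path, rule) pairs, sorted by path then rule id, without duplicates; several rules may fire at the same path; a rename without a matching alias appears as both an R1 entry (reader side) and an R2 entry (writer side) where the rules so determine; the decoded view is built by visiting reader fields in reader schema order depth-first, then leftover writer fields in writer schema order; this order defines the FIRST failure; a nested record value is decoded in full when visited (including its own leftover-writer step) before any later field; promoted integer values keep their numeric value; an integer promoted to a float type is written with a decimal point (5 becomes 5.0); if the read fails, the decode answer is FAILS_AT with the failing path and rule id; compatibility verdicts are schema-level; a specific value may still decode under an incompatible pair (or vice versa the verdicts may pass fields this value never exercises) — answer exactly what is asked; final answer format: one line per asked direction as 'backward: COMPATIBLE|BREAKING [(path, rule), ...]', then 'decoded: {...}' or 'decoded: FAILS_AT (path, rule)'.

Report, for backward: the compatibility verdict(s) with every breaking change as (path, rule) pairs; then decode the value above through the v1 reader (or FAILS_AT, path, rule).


each type pair in Account: writer, then reader
backward on Account — v2 reading data written by v1:
  severity <- severity (State -> State, writer optional)
  attrs <- attrs (map<string, int32> -> map<string, int32>, writer required)
  addr <- addr (Money -> Money, writer optional)
  attempts <- attempts (int32 -> bool, writer required)
  leftover writer field: score
  addr.avatar <- addr.avatar (bytes -> bytes, writer required)
  addr.enabled <- addr.enabled (bool -> bool, writer optional)
  addr.retries <- addr.retries (int64 -> int64, writer optional)
  breaking: (attempts, R3)
  breaking: (score, R2)
  backward on Account therefore BREAKING (2)
decoding the Account value with the v1 reader:
  severity := "EMAIL"
  attrs := {}
  addr.avatar := 0xBEEF
  addr.enabled := true (absent -> default)
  addr.retries := 250
  score := 0.25 (absent -> default)
  read fails at attempts under R3
  => FAILS_AT (attempts, R3)
checking off the Account differences that do not matter here:
  field attrs in record Account: required changed to optional -> its effect on Account is confined to the forward direction, not asked

backward: BREAKING [(attempts, R3), (score, R2)]; decoded: FAILS_AT (attempts, R3)


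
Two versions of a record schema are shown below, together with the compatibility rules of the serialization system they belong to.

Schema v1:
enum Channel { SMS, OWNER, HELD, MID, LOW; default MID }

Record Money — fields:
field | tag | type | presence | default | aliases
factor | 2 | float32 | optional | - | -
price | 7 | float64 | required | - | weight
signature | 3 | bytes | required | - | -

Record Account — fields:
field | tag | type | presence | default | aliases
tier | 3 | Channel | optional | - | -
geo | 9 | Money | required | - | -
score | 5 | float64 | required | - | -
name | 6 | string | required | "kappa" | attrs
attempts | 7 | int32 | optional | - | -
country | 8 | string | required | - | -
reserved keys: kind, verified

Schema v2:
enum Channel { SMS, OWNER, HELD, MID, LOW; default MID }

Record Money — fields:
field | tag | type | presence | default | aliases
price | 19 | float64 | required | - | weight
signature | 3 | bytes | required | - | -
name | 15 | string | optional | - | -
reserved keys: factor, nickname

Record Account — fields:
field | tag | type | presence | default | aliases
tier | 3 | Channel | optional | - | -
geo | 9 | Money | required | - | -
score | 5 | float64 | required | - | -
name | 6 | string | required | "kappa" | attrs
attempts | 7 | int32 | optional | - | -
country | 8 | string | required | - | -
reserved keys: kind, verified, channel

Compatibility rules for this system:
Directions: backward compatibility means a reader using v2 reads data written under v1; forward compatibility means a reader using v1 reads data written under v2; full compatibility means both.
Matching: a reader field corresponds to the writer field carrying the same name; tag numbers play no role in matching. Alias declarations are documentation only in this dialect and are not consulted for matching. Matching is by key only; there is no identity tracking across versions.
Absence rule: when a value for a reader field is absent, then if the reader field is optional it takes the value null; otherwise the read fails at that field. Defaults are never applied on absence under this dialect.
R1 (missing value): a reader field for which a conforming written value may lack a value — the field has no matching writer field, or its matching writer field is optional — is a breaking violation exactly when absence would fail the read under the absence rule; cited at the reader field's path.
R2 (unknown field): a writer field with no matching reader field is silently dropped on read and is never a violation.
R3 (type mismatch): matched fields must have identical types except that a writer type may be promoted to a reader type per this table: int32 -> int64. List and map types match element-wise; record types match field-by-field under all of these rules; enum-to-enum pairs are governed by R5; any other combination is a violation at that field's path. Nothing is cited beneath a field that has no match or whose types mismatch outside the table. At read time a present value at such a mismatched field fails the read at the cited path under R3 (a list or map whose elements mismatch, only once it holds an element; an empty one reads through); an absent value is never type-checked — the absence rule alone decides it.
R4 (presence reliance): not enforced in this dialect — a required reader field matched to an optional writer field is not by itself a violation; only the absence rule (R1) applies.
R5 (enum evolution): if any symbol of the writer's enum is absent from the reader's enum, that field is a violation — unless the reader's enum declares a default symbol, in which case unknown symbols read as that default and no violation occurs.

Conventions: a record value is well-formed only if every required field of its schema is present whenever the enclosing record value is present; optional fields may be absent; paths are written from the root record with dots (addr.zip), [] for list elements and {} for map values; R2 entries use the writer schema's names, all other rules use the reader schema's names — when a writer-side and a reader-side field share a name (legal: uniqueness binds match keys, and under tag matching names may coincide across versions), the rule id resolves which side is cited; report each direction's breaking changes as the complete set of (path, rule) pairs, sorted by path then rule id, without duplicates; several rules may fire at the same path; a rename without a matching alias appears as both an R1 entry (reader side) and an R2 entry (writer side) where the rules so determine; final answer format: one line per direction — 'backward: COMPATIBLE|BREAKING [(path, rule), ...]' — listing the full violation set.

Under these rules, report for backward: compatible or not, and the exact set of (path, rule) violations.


backward: COMPATIBLE []

arrows below run writer -> reader for Account
backward on Account — v2 reading data written by v1:
  writer optional, Channel -> Channel: reader tier maps from writer tier
  writer required, Money -> Money: reader geo maps from writer geo
  writer required, float64 -> float64: reader score maps from writer score
  writer required, string -> string: reader name maps from writer name
  writer optional, int32 -> int32: reader attempts maps from writer attempts
  writer required, string -> string: reader country maps from writer country
  writer required, float64 -> float64: reader geo.price maps from writer geo.price
  writer required, bytes -> bytes: reader geo.signature maps from writer geo.signature
  geo.name has no writer counterpart
  writer field geo.factor has no reader counterpart
  => backward verdict for Account: COMPATIBLE, no violations
ruling out the remaining Account differences:
  field price in record Money: tag 7 changed to 19 -> triggers nothing under Account's printed rules — same verdict
  removed field factor from record Money (its key "factor" joins the reserved list) -> triggers nothing under Account's printed rules — same verdict
  added field name to record Money: optional string, tag 15 (in v2 it sits last) -> triggers nothing under Account's printed rules — same verdict
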